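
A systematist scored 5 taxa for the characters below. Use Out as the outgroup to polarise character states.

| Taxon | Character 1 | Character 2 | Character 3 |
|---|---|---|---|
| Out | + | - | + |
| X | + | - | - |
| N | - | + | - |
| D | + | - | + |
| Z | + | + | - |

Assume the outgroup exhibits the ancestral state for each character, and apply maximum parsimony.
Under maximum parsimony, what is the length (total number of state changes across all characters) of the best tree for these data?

Character polarity is set by the outgroup: the derived state is whichever differs from the outgroup's state, so for Character 1, Character 3 the derived state is '-', and for the remaining characters it is '+'.
Character 1 (derived state '-') is unique to N (autapomorphy; uninformative for grouping).
Character 2 (derived state '+') is shared by N and Z — a synapomorphy uniting that clade.
Character 3 (derived state '-') is shared by N, X, and Z — a synapomorphy uniting that clade.
Most parsimonious ingroup topology: ((X,(N,Z)),D).
Changes per character on this tree: Character 1: 1; Character 2: 1; Character 3: 1.
Total = 3.

3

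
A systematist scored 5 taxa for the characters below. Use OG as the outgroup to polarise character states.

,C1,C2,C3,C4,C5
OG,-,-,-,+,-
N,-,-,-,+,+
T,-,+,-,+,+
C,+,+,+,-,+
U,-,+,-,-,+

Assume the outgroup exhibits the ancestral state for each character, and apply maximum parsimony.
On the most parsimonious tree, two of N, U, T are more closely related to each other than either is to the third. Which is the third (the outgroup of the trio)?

N

Character polarity is set by the outgroup: the derived state is whichever differs from the outgroup's state, so for C4 the derived state is '-', and for the remaining characters it is '+'.
C1: derived state '+' in C only — an autapomorphy, so it tells us nothing about relationships among taxa.
C2 (derived state '+') is shared by C, T, and U — a synapomorphy uniting that clade.
C3: derived state '+' in C only — an autapomorphy, so it tells us nothing about relationships among taxa.
C4: derived state '-' in C and U only — synapomorphy for {C, U}.
All ingroup taxa share the derived state '+' for C5; it defines the ingroup but does not resolve relationships within it.
Most parsimonious ingroup topology: (N,(T,(C,U))).
U and T share a more recent common ancestor with each other than either does with N, so N is the least closely related of the three.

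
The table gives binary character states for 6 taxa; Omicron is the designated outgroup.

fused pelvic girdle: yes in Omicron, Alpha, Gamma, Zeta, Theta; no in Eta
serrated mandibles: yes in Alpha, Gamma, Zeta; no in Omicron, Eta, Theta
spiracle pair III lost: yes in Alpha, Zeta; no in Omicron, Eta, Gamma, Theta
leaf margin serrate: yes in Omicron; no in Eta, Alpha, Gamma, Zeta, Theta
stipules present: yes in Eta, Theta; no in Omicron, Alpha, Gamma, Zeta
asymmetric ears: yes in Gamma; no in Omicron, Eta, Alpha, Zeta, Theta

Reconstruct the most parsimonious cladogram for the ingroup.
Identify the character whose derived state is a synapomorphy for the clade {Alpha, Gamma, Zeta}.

serrated mandibles

Character polarity is set by the outgroup: the derived state is whichever differs from the outgroup's state, so for fused pelvic girdle, leaf margin serrate the derived state is 'no', and for the remaining characters it is 'yes'.
fused pelvic girdle (derived state 'no') is unique to Eta (autapomorphy; uninformative for grouping).
serrated mandibles: derived state 'yes' in Alpha, Gamma, and Zeta only — synapomorphy for {Alpha, Gamma, Zeta}.
spiracle pair III lost (derived state 'yes') is shared by Alpha and Zeta — a synapomorphy uniting that clade.
All ingroup taxa share the derived state 'no' for leaf margin serrate; it defines the ingroup but does not resolve relationships within it.
stipules present: derived state 'yes' in Eta and Theta only — synapomorphy for {Eta, Theta}.
asymmetric ears (derived state 'yes') is unique to Gamma (autapomorphy; uninformative for grouping).
Most parsimonious ingroup topology: ((Eta,Theta),((Alpha,Zeta),Gamma)).
The clade {Alpha, Gamma, Zeta} is supported by serrated mandibles: its derived state 'yes' occurs in exactly those taxa and in no other taxon (including the outgroup).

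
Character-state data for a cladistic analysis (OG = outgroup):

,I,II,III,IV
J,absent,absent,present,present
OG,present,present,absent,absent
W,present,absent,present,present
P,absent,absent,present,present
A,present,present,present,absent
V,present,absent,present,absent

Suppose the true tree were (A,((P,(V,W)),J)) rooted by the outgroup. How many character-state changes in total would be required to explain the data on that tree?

6

Map each character onto (A,((P,(V,W)),J)) (rooted by OG) and count the minimum state changes it requires (Fitch parsimony):
I: 2; II: 1; III: 1; IV: 2.
Total tree length = 6.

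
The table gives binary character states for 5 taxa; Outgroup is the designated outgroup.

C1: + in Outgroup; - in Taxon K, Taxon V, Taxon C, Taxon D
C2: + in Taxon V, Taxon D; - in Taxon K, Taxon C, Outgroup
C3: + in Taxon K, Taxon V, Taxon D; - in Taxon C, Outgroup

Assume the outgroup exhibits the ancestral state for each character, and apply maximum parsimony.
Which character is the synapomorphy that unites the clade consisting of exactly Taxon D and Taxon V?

C2

Character polarity is set by the outgroup: the derived state is whichever differs from the outgroup's state, so for C1 the derived state is '-', and for the remaining characters it is '+'.
All ingroup taxa share the derived state '-' for C1; it defines the ingroup but does not resolve relationships within it.
C2: derived state '+' in Taxon D and Taxon V only — synapomorphy for {Taxon D, Taxon V}.
Only Taxon D, Taxon K, and Taxon V show the derived state '+' for C3, supporting them as a clade.
Most parsimonious ingroup topology: (((Taxon D,Taxon V),Taxon K),Taxon C).
The clade {Taxon D, Taxon V} is supported by C2: its derived state '+' occurs in exactly those taxa and in no other taxon (including the outgroup).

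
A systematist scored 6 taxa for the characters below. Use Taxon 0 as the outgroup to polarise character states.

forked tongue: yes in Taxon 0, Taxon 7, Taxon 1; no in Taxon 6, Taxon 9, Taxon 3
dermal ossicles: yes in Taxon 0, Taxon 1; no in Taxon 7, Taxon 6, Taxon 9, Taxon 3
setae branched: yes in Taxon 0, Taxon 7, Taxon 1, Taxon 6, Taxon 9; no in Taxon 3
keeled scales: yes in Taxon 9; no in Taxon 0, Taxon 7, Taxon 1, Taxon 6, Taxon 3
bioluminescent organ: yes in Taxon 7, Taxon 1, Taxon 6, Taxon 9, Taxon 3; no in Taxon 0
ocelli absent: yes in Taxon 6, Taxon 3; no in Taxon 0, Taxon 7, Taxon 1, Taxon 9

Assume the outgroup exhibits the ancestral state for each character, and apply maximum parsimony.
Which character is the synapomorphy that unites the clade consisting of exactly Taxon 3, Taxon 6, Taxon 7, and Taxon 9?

dermal ossicles

Character polarity is set by the outgroup: the derived state is whichever differs from the outgroup's state, so for forked tongue, dermal ossicles, setae branched the derived state is 'no', and for the remaining characters it is 'yes'.
forked tongue (derived state 'no') is shared by Taxon 3, Taxon 6, and Taxon 9 — a synapomorphy uniting that clade.
dermal ossicles (derived state 'no') is shared by Taxon 3, Taxon 6, Taxon 7, and Taxon 9 — a synapomorphy uniting that clade.
setae branched (derived state 'no') is unique to Taxon 3 (autapomorphy; uninformative for grouping).
keeled scales (derived state 'yes') is unique to Taxon 9 (autapomorphy; uninformative for grouping).
All ingroup taxa share the derived state 'yes' for bioluminescent organ; it defines the ingroup but does not resolve relationships within it.
ocelli absent: derived state 'yes' in Taxon 3 and Taxon 6 only — synapomorphy for {Taxon 3, Taxon 6}.
Most parsimonious ingroup topology: ((Taxon 7,((Taxon 6,Taxon 3),Taxon 9)),Taxon 1).
The clade {Taxon 3, Taxon 6, Taxon 7, Taxon 9} is supported by dermal ossicles: its derived state 'no' occurs in exactly those taxa and in no other taxon (including the outgroup).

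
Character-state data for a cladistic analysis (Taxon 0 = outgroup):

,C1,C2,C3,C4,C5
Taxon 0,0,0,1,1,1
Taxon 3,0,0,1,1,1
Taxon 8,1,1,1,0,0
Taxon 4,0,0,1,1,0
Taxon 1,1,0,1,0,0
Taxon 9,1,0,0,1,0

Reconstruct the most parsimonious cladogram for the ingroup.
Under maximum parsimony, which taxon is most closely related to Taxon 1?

Character polarity is set by the outgroup: the derived state is whichever differs from the outgroup's state, so for C3, C4, C5 the derived state is '0', and for the remaining characters it is '1'.
C1: derived state '1' in Taxon 1, Taxon 8, and Taxon 9 only — synapomorphy for {Taxon 1, Taxon 8, Taxon 9}.
C2: derived state '1' in Taxon 8 only — an autapomorphy, so it tells us nothing about relationships among taxa.
C3: derived state '0' in Taxon 9 only — an autapomorphy, so it tells us nothing about relationships among taxa.
Only Taxon 1 and Taxon 8 show the derived state '0' for C4, supporting them as a clade.
C5: derived state '0' in Taxon 1, Taxon 4, Taxon 8, and Taxon 9 only — synapomorphy for {Taxon 1, Taxon 4, Taxon 8, Taxon 9}.
Most parsimonious ingroup topology: (Taxon 3,(((Taxon 8,Taxon 1),Taxon 9),Taxon 4)).
Taxon 1 and Taxon 8 form a cherry on this tree, so they are sister taxa.

Taxon 8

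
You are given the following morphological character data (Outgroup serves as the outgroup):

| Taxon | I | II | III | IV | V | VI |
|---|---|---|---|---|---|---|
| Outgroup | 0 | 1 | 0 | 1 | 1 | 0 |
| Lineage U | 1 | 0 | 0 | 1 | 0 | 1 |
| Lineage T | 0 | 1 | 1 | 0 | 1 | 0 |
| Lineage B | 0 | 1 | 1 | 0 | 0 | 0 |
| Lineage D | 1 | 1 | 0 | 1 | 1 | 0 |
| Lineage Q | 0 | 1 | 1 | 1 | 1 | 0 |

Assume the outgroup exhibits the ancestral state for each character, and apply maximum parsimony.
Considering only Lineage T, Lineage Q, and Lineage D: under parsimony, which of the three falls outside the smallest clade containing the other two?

Character polarity is set by the outgroup: the derived state is whichever differs from the outgroup's state, so for II, IV, V the derived state is '0', and for the remaining characters it is '1'.
I: derived state '1' in Lineage D and Lineage U only — synapomorphy for {Lineage D, Lineage U}.
II: derived state '0' in Lineage U only — an autapomorphy, so it tells us nothing about relationships among taxa.
III (derived state '1') is shared by Lineage B, Lineage Q, and Lineage T — a synapomorphy uniting that clade.
Only Lineage B and Lineage T show the derived state '0' for IV, supporting them as a clade.
V (state '0') occurs in Lineage B and Lineage U but conflicts with the nesting implied by the other characters — most parsimoniously interpreted as homoplasy.
VI (derived state '1') is unique to Lineage U (autapomorphy; uninformative for grouping).
Most parsimonious ingroup topology: ((Lineage U,Lineage D),((Lineage T,Lineage B),Lineage Q)).
Lineage Q and Lineage T share a more recent common ancestor with each other than either does with Lineage D, so Lineage D is the least closely related of the three.

Lineage D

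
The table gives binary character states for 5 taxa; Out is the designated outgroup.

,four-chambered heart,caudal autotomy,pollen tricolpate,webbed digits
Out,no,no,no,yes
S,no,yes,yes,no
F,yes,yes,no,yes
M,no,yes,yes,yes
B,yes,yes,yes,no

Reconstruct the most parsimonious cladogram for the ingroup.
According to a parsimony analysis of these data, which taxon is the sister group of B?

S

Character polarity is set by the outgroup: the derived state is whichever differs from the outgroup's state, so for webbed digits the derived state is 'no', and for the remaining characters it is 'yes'.
four-chambered heart groups B and F, which is incompatible with the clades supported by the remaining characters; treating it as convergent (homoplasy) costs fewer steps than any alternative tree.
caudal autotomy (derived state 'yes') is shared by all ingroup taxa — unites the whole ingroup.
Only B, M, and S show the derived state 'yes' for pollen tricolpate, supporting them as a clade.
webbed digits (derived state 'no') is shared by B and S — a synapomorphy uniting that clade.
Most parsimonious ingroup topology: (((S,B),M),F).
B and S form a cherry on this tree, so they are sister taxa.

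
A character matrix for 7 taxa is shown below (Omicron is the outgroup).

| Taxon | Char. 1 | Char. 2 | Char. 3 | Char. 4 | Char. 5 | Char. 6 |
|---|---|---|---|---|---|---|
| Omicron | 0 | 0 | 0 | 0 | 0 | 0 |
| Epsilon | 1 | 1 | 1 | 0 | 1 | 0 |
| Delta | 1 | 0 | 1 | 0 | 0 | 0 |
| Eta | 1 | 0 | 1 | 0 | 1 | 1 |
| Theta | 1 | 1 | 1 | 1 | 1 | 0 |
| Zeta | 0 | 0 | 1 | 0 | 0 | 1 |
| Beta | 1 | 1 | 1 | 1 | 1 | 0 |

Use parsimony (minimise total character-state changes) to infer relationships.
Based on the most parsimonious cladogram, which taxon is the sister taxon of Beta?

The outgroup has state '0' for every character, so '1' is the derived state throughout.
Char. 1: derived state '1' in Beta, Delta, Epsilon, Eta, and Theta only — synapomorphy for {Beta, Delta, Epsilon, Eta, Theta}.
Char. 2 (derived state '1') is shared by Beta, Epsilon, and Theta — a synapomorphy uniting that clade.
Char. 3 (derived state '1') is shared by all ingroup taxa — unites the whole ingroup.
Char. 4 (derived state '1') is shared by Beta and Theta — a synapomorphy uniting that clade.
Only Beta, Epsilon, Eta, and Theta show the derived state '1' for Char. 5, supporting them as a clade.
Char. 6 (state '1') occurs in Eta and Zeta but conflicts with the nesting implied by the other characters — most parsimoniously interpreted as homoplasy.
Most parsimonious ingroup topology: ((((Epsilon,(Theta,Beta)),Eta),Delta),Zeta).
Beta and Theta form a cherry on this tree, so they are sister taxa.

Theta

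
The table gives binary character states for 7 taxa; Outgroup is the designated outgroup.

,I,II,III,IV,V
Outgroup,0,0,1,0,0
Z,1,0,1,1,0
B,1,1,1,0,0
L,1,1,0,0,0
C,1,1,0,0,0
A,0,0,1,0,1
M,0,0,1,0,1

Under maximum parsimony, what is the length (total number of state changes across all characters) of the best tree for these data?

Character polarity is set by the outgroup: the derived state is whichever differs from the outgroup's state, so for III the derived state is '0', and for the remaining characters it is '1'.
I: derived state '1' in B, C, L, and Z only — synapomorphy for {B, C, L, Z}.
II: derived state '1' in B, C, and L only — synapomorphy for {B, C, L}.
III: derived state '0' in C and L only — synapomorphy for {C, L}.
IV (derived state '1') is unique to Z (autapomorphy; uninformative for grouping).
Only A and M show the derived state '1' for V, supporting them as a clade.
Most parsimonious ingroup topology: ((Z,(B,(L,C))),(A,M)).
Changes per character on this tree: I: 1; II: 1; III: 1; IV: 1; V: 1.
Total = 5.

5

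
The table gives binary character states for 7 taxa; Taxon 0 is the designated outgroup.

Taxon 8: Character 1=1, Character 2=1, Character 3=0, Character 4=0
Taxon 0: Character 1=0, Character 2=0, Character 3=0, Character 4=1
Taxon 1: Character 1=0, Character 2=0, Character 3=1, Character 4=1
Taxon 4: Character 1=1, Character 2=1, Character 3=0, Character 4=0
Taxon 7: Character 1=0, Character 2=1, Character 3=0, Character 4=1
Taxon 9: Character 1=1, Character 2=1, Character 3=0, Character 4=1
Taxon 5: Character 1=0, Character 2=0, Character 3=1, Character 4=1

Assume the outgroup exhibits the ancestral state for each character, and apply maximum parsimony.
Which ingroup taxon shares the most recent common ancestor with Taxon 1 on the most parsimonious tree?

Taxon 5

Character polarity is set by the outgroup: the derived state is whichever differs from the outgroup's state, so for Character 4 the derived state is '0', and for the remaining characters it is '1'.
Character 1 (derived state '1') is shared by Taxon 4, Taxon 8, and Taxon 9 — a synapomorphy uniting that clade.
Only Taxon 4, Taxon 7, Taxon 8, and Taxon 9 show the derived state '1' for Character 2, supporting them as a clade.
Character 3: derived state '1' in Taxon 1 and Taxon 5 only — synapomorphy for {Taxon 1, Taxon 5}.
Character 4: derived state '0' in Taxon 4 and Taxon 8 only — synapomorphy for {Taxon 4, Taxon 8}.
Most parsimonious ingroup topology: (((Taxon 9,(Taxon 4,Taxon 8)),Taxon 7),(Taxon 1,Taxon 5)).
Taxon 1 and Taxon 5 form a cherry on this tree, so they are sister taxa.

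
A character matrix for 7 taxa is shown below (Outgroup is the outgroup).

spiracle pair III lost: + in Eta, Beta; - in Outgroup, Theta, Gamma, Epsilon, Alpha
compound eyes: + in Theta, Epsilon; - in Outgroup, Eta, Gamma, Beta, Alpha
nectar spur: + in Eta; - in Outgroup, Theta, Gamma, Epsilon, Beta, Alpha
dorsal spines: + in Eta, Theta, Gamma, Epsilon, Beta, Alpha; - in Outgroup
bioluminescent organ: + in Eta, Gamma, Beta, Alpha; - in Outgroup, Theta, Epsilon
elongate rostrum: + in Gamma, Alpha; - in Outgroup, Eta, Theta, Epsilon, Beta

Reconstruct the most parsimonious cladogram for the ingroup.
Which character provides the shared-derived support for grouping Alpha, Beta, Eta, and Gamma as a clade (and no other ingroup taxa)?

bioluminescent organ

The outgroup has state '-' for every character, so '+' is the derived state throughout.
spiracle pair III lost: derived state '+' in Beta and Eta only — synapomorphy for {Beta, Eta}.
compound eyes (derived state '+') is shared by Epsilon and Theta — a synapomorphy uniting that clade.
nectar spur: derived state '+' in Eta only — an autapomorphy, so it tells us nothing about relationships among taxa.
All ingroup taxa share the derived state '+' for dorsal spines; it defines the ingroup but does not resolve relationships within it.
Only Alpha, Beta, Eta, and Gamma show the derived state '+' for bioluminescent organ, supporting them as a clade.
Only Alpha and Gamma show the derived state '+' for elongate rostrum, supporting them as a clade.
Most parsimonious ingroup topology: (((Eta,Beta),(Gamma,Alpha)),(Theta,Epsilon)).
The clade {Alpha, Beta, Eta, Gamma} is supported by bioluminescent organ: its derived state '+' occurs in exactly those taxa and in no other taxon (including the outgroup).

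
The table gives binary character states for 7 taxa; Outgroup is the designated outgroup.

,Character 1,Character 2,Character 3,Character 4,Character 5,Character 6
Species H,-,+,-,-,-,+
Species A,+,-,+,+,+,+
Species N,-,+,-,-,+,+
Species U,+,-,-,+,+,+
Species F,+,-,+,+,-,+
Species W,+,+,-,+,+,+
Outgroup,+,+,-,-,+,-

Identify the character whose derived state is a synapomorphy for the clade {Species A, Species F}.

Character 3

Character polarity is set by the outgroup: the derived state is whichever differs from the outgroup's state, so for Character 1, Character 2, Character 5 the derived state is '-', and for the remaining characters it is '+'.
Character 1 (derived state '-') is shared by Species H and Species N — a synapomorphy uniting that clade.
Character 2: derived state '-' in Species A, Species F, and Species U only — synapomorphy for {Species A, Species F, Species U}.
Character 3: derived state '+' in Species A and Species F only — synapomorphy for {Species A, Species F}.
Character 4: derived state '+' in Species A, Species F, Species U, and Species W only — synapomorphy for {Species A, Species F, Species U, Species W}.
Character 5 groups Species F and Species H, which is incompatible with the clades supported by the remaining characters; treating it as convergent (homoplasy) costs fewer steps than any alternative tree.
All ingroup taxa share the derived state '+' for Character 6; it defines the ingroup but does not resolve relationships within it.
Most parsimonious ingroup topology: ((Species N,Species H),(((Species F,Species A),Species U),Species W)).
The clade {Species A, Species F} is supported by Character 3: its derived state '+' occurs in exactly those taxa and in no other taxon (including the outgroup).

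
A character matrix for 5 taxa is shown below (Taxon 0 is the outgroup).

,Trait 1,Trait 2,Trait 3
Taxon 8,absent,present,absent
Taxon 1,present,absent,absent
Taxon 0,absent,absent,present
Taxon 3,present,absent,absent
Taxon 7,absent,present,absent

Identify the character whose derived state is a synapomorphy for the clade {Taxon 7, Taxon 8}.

Trait 2

Character polarity is set by the outgroup: the derived state is whichever differs from the outgroup's state, so for Trait 3 the derived state is 'absent', and for the remaining characters it is 'present'.
Trait 1: derived state 'present' in Taxon 1 and Taxon 3 only — synapomorphy for {Taxon 1, Taxon 3}.
Trait 2 (derived state 'present') is shared by Taxon 7 and Taxon 8 — a synapomorphy uniting that clade.
Trait 3 (derived state 'absent') is shared by all ingroup taxa — unites the whole ingroup.
Most parsimonious ingroup topology: ((Taxon 3,Taxon 1),(Taxon 7,Taxon 8)).
The clade {Taxon 7, Taxon 8} is supported by Trait 2: its derived state 'present' occurs in exactly those taxa and in no other taxon (including the outgroup).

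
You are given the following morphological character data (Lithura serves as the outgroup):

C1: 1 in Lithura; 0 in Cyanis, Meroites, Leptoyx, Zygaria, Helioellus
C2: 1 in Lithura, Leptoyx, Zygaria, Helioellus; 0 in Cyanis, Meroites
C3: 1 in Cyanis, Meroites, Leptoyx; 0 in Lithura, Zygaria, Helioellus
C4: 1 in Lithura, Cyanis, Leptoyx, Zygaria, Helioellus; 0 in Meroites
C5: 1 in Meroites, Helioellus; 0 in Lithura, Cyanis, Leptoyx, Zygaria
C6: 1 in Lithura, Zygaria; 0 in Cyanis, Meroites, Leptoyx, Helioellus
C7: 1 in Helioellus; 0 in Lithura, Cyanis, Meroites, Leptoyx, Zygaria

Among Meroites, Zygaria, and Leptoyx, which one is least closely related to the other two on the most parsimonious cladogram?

Zygaria

Character polarity is set by the outgroup: the derived state is whichever differs from the outgroup's state, so for C1, C2, C4, C6 the derived state is '0', and for the remaining characters it is '1'.
C1 (derived state '0') is shared by all ingroup taxa — unites the whole ingroup.
Only Cyanis and Meroites show the derived state '0' for C2, supporting them as a clade.
C3 (derived state '1') is shared by Cyanis, Leptoyx, and Meroites — a synapomorphy uniting that clade.
C4: derived state '0' in Meroites only — an autapomorphy, so it tells us nothing about relationships among taxa.
C5 (state '1') occurs in Helioellus and Meroites but conflicts with the nesting implied by the other characters — most parsimoniously interpreted as homoplasy.
C6 (derived state '0') is shared by Cyanis, Helioellus, Leptoyx, and Meroites — a synapomorphy uniting that clade.
C7 (derived state '1') is unique to Helioellus (autapomorphy; uninformative for grouping).
Most parsimonious ingroup topology: ((((Cyanis,Meroites),Leptoyx),Helioellus),Zygaria).
Leptoyx and Meroites share a more recent common ancestor with each other than either does with Zygaria, so Zygaria is the least closely related of the three.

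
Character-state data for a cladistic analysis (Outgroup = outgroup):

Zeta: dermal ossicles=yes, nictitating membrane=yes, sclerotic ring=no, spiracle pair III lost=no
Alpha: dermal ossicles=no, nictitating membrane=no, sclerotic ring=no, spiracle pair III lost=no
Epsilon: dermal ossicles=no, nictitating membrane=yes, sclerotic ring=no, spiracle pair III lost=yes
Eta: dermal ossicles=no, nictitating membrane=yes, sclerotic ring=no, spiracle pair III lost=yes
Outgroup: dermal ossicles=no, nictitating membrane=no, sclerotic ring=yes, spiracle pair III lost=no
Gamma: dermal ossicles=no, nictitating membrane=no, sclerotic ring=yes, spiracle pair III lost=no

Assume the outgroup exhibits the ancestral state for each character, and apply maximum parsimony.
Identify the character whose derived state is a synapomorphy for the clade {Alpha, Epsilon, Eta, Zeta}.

Character polarity is set by the outgroup: the derived state is whichever differs from the outgroup's state, so for sclerotic ring the derived state is 'no', and for the remaining characters it is 'yes'.
dermal ossicles (derived state 'yes') is unique to Zeta (autapomorphy; uninformative for grouping).
Only Epsilon, Eta, and Zeta show the derived state 'yes' for nictitating membrane, supporting them as a clade.
sclerotic ring: derived state 'no' in Alpha, Epsilon, Eta, and Zeta only — synapomorphy for {Alpha, Epsilon, Eta, Zeta}.
Only Epsilon and Eta show the derived state 'yes' for spiracle pair III lost, supporting them as a clade.
Most parsimonious ingroup topology: ((((Epsilon,Eta),Zeta),Alpha),Gamma).
The clade {Alpha, Epsilon, Eta, Zeta} is supported by sclerotic ring: its derived state 'no' occurs in exactly those taxa and in no other taxon (including the outgroup).

sclerotic ring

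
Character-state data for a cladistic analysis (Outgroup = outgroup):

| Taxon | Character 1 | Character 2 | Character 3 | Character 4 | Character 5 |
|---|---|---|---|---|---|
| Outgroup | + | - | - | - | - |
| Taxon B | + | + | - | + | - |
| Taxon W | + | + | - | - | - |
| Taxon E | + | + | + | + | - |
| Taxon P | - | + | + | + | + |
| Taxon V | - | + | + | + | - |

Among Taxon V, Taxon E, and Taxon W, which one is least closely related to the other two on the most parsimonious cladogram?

Character polarity is set by the outgroup: the derived state is whichever differs from the outgroup's state, so for Character 1 the derived state is '-', and for the remaining characters it is '+'.
Only Taxon P and Taxon V show the derived state '-' for Character 1, supporting them as a clade.
All ingroup taxa share the derived state '+' for Character 2; it defines the ingroup but does not resolve relationships within it.
Only Taxon E, Taxon P, and Taxon V show the derived state '+' for Character 3, supporting them as a clade.
Character 4 (derived state '+') is shared by Taxon B, Taxon E, Taxon P, and Taxon V — a synapomorphy uniting that clade.
Character 5 (derived state '+') is unique to Taxon P (autapomorphy; uninformative for grouping).
Most parsimonious ingroup topology: ((Taxon B,(Taxon E,(Taxon P,Taxon V))),Taxon W).
Taxon V and Taxon E share a more recent common ancestor with each other than either does with Taxon W, so Taxon W is the least closely related of the three.

Taxon W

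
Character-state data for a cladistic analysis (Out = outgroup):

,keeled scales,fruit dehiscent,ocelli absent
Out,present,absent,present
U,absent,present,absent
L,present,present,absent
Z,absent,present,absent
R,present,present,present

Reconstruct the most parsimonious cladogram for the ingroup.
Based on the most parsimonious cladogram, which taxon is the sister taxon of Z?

Character polarity is set by the outgroup: the derived state is whichever differs from the outgroup's state, so for keeled scales, ocelli absent the derived state is 'absent', and for the remaining characters it is 'present'.
Only U and Z show the derived state 'absent' for keeled scales, supporting them as a clade.
fruit dehiscent (derived state 'present') is shared by all ingroup taxa — unites the whole ingroup.
Only L, U, and Z show the derived state 'absent' for ocelli absent, supporting them as a clade.
Most parsimonious ingroup topology: (((U,Z),L),R).
Z and U form a cherry on this tree, so they are sister taxa.

U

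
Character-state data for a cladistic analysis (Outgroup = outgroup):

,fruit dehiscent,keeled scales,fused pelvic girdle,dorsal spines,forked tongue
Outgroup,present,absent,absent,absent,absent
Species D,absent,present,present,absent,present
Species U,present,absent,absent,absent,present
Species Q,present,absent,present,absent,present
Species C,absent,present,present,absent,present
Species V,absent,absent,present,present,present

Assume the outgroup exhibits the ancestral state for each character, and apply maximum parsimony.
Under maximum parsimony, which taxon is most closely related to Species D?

Species C

Character polarity is set by the outgroup: the derived state is whichever differs from the outgroup's state, so for fruit dehiscent the derived state is 'absent', and for the remaining characters it is 'present'.
Only Species C, Species D, and Species V show the derived state 'absent' for fruit dehiscent, supporting them as a clade.
Only Species C and Species D show the derived state 'present' for keeled scales, supporting them as a clade.
Only Species C, Species D, Species Q, and Species V show the derived state 'present' for fused pelvic girdle, supporting them as a clade.
dorsal spines (derived state 'present') is unique to Species V (autapomorphy; uninformative for grouping).
All ingroup taxa share the derived state 'present' for forked tongue; it defines the ingroup but does not resolve relationships within it.
Most parsimonious ingroup topology: ((((Species D,Species C),Species V),Species Q),Species U).
Species D and Species C form a cherry on this tree, so they are sister taxa.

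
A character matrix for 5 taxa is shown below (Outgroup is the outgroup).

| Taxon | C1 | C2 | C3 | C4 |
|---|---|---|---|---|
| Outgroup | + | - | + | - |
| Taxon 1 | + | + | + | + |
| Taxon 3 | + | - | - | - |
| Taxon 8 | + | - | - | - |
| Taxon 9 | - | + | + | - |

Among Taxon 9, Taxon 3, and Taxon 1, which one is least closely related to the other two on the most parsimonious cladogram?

Taxon 3

Character polarity is set by the outgroup: the derived state is whichever differs from the outgroup's state, so for C1, C3 the derived state is '-', and for the remaining characters it is '+'.
C1: derived state '-' in Taxon 9 only — an autapomorphy, so it tells us nothing about relationships among taxa.
C2: derived state '+' in Taxon 1 and Taxon 9 only — synapomorphy for {Taxon 1, Taxon 9}.
C3: derived state '-' in Taxon 3 and Taxon 8 only — synapomorphy for {Taxon 3, Taxon 8}.
C4 (derived state '+') is unique to Taxon 1 (autapomorphy; uninformative for grouping).
Most parsimonious ingroup topology: ((Taxon 1,Taxon 9),(Taxon 3,Taxon 8)).
Taxon 1 and Taxon 9 share a more recent common ancestor with each other than either does with Taxon 3, so Taxon 3 is the least closely related of the three.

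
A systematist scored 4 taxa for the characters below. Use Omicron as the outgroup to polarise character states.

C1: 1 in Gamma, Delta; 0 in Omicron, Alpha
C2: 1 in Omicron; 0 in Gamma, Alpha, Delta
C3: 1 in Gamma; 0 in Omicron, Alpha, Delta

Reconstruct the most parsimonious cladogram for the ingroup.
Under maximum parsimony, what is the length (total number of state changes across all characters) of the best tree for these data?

3

Character polarity is set by the outgroup: the derived state is whichever differs from the outgroup's state, so for C2 the derived state is '0', and for the remaining characters it is '1'.
Only Delta and Gamma show the derived state '1' for C1, supporting them as a clade.
All ingroup taxa share the derived state '0' for C2; it defines the ingroup but does not resolve relationships within it.
C3: derived state '1' in Gamma only — an autapomorphy, so it tells us nothing about relationships among taxa.
Most parsimonious ingroup topology: ((Gamma,Delta),Alpha).
Changes per character on this tree: C1: 1; C2: 1; C3: 1.
Total = 3.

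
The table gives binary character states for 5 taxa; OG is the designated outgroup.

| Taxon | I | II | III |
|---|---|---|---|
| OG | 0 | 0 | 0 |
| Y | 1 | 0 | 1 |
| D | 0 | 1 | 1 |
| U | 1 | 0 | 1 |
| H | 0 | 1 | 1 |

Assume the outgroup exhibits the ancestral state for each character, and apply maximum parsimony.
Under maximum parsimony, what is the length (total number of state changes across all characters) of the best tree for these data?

The outgroup has state '0' for every character, so '1' is the derived state throughout.
I: derived state '1' in U and Y only — synapomorphy for {U, Y}.
Only D and H show the derived state '1' for II, supporting them as a clade.
All ingroup taxa share the derived state '1' for III; it defines the ingroup but does not resolve relationships within it.
Most parsimonious ingroup topology: ((Y,U),(D,H)).
Changes per character on this tree: I: 1; II: 1; III: 1.
Total = 3.

3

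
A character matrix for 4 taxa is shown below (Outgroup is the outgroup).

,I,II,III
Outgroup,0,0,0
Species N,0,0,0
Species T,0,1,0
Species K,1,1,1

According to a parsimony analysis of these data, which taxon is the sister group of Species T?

Species K

The outgroup has state '0' for every character, so '1' is the derived state throughout.
I (derived state '1') is unique to Species K (autapomorphy; uninformative for grouping).
II (derived state '1') is shared by Species K and Species T — a synapomorphy uniting that clade.
III: derived state '1' in Species K only — an autapomorphy, so it tells us nothing about relationships among taxa.
Most parsimonious ingroup topology: (Species N,(Species T,Species K)).
Species T and Species K form a cherry on this tree, so they are sister taxa.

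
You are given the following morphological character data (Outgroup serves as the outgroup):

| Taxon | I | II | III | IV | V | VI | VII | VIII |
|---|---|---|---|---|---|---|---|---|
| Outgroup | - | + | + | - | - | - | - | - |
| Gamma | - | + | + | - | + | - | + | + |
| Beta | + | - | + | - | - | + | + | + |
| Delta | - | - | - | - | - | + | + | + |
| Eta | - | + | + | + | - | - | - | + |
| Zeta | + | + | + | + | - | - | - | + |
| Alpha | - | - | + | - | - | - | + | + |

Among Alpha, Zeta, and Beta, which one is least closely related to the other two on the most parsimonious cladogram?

Zeta

Character polarity is set by the outgroup: the derived state is whichever differs from the outgroup's state, so for II, III the derived state is '-', and for the remaining characters it is '+'.
I (state '+') occurs in Beta and Zeta but conflicts with the nesting implied by the other characters — most parsimoniously interpreted as homoplasy.
II (derived state '-') is shared by Alpha, Beta, and Delta — a synapomorphy uniting that clade.
III: derived state '-' in Delta only — an autapomorphy, so it tells us nothing about relationships among taxa.
IV: derived state '+' in Eta and Zeta only — synapomorphy for {Eta, Zeta}.
V (derived state '+') is unique to Gamma (autapomorphy; uninformative for grouping).
VI (derived state '+') is shared by Beta and Delta — a synapomorphy uniting that clade.
VII: derived state '+' in Alpha, Beta, Delta, and Gamma only — synapomorphy for {Alpha, Beta, Delta, Gamma}.
VIII (derived state '+') is shared by all ingroup taxa — unites the whole ingroup.
Most parsimonious ingroup topology: ((Gamma,((Beta,Delta),Alpha)),(Eta,Zeta)).
Beta and Alpha share a more recent common ancestor with each other than either does with Zeta, so Zeta is the least closely related of the three.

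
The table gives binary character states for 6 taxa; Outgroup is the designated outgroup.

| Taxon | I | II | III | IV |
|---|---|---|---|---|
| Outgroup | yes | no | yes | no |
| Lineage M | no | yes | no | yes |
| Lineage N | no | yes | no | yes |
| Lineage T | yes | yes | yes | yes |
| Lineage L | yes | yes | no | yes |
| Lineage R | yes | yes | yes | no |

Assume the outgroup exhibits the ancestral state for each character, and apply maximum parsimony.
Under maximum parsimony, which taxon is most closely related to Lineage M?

Character polarity is set by the outgroup: the derived state is whichever differs from the outgroup's state, so for I, III the derived state is 'no', and for the remaining characters it is 'yes'.
I (derived state 'no') is shared by Lineage M and Lineage N — a synapomorphy uniting that clade.
All ingroup taxa share the derived state 'yes' for II; it defines the ingroup but does not resolve relationships within it.
III (derived state 'no') is shared by Lineage L, Lineage M, and Lineage N — a synapomorphy uniting that clade.
IV: derived state 'yes' in Lineage L, Lineage M, Lineage N, and Lineage T only — synapomorphy for {Lineage L, Lineage M, Lineage N, Lineage T}.
Most parsimonious ingroup topology: ((((Lineage M,Lineage N),Lineage L),Lineage T),Lineage R).
Lineage M and Lineage N form a cherry on this tree, so they are sister taxa.

Lineage N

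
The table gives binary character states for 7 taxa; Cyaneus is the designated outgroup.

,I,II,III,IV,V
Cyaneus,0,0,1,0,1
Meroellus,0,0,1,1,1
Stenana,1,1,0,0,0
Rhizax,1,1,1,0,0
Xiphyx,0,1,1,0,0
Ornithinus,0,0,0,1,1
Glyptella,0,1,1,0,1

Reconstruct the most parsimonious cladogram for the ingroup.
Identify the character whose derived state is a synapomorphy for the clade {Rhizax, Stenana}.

Character polarity is set by the outgroup: the derived state is whichever differs from the outgroup's state, so for III, V the derived state is '0', and for the remaining characters it is '1'.
Only Rhizax and Stenana show the derived state '1' for I, supporting them as a clade.
Only Glyptella, Rhizax, Stenana, and Xiphyx show the derived state '1' for II, supporting them as a clade.
III groups Ornithinus and Stenana, which is incompatible with the clades supported by the remaining characters; treating it as convergent (homoplasy) costs fewer steps than any alternative tree.
IV (derived state '1') is shared by Meroellus and Ornithinus — a synapomorphy uniting that clade.
V (derived state '0') is shared by Rhizax, Stenana, and Xiphyx — a synapomorphy uniting that clade.
Most parsimonious ingroup topology: ((Meroellus,Ornithinus),(((Stenana,Rhizax),Xiphyx),Glyptella)).
The clade {Rhizax, Stenana} is supported by I: its derived state '1' occurs in exactly those taxa and in no other taxon (including the outgroup).

I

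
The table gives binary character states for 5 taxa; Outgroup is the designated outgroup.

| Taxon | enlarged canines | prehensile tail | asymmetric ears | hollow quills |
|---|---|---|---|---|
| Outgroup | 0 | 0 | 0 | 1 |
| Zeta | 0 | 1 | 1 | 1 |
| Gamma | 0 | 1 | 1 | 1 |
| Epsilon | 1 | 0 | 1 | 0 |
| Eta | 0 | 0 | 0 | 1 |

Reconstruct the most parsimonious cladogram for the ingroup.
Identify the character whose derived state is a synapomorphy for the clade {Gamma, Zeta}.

Character polarity is set by the outgroup: the derived state is whichever differs from the outgroup's state, so for hollow quills the derived state is '0', and for the remaining characters it is '1'.
enlarged canines: derived state '1' in Epsilon only — an autapomorphy, so it tells us nothing about relationships among taxa.
prehensile tail (derived state '1') is shared by Gamma and Zeta — a synapomorphy uniting that clade.
Only Epsilon, Gamma, and Zeta show the derived state '1' for asymmetric ears, supporting them as a clade.
hollow quills: derived state '0' in Epsilon only — an autapomorphy, so it tells us nothing about relationships among taxa.
Most parsimonious ingroup topology: (((Zeta,Gamma),Epsilon),Eta).
The clade {Gamma, Zeta} is supported by prehensile tail: its derived state '1' occurs in exactly those taxa and in no other taxon (including the outgroup).

prehensile tail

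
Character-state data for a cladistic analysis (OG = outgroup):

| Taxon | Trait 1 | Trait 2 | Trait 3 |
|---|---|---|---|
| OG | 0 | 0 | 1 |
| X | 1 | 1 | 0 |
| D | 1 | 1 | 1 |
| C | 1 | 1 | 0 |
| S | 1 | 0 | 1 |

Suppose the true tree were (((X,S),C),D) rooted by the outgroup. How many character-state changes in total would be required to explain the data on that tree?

Map each character onto (((X,S),C),D) (rooted by OG) and count the minimum state changes it requires (Fitch parsimony):
Trait 1: 1; Trait 2: 2; Trait 3: 2.
Total tree length = 5.

5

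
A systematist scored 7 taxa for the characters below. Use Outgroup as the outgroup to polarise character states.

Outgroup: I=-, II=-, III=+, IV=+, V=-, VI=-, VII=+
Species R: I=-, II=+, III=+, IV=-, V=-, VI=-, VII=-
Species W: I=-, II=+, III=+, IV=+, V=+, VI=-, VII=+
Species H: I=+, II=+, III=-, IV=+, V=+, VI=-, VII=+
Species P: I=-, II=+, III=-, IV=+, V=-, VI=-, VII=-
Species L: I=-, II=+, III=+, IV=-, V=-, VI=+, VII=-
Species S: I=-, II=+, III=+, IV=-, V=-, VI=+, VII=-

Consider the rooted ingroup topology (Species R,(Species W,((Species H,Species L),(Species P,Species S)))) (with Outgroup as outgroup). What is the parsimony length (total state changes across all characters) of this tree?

Map each character onto (Species R,(Species W,((Species H,Species L),(Species P,Species S)))) (rooted by Outgroup) and count the minimum state changes it requires (Fitch parsimony):
I: 1; II: 1; III: 2; IV: 3; V: 2; VI: 2; VII: 3.
Total tree length = 14.

14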